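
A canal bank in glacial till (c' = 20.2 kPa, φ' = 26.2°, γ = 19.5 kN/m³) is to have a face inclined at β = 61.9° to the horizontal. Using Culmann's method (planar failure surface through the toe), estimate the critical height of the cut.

Culmann's analysis gives the critical failure plane at α_cr = (β + φ')/2 = (61.9 + 26.2)/2 = 44.0°, and the critical height
H_c = (4c'/γ) · sinβ cosφ' / [1 − cos(β − φ')]
    = (4·20.2/19.5) · sin61.9°·cos26.2° / [1 − cos(35.7°)]
    = 4.144 · 0.8821·0.8973 / [1 − 0.8121]
    = 4.144 · 0.7915 / 0.1879
    = 17.45 m

H_c = 17.45 m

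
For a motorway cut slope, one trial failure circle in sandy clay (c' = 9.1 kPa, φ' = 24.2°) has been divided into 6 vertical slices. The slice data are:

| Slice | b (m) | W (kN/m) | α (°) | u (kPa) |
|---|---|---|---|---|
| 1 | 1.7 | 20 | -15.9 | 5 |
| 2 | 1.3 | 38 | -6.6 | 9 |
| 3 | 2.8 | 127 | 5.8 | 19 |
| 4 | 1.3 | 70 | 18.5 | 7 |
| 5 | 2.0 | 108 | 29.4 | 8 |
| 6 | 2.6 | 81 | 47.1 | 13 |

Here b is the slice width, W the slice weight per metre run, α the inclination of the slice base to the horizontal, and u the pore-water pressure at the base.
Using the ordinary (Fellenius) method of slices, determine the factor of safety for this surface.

Ordinary method of slices: FS = Σ[c'·Δl_i + (W_i cosα_i − u_i·Δl_i)·tanφ'] / Σ W_i sinα_i, with Δl_i = b_i / cosα_i.
Slice 1: Δl = 1.7/cos(-15.9°) = 1.768 m; N'_1 = 20·cos(-15.9°) − 5·1.768 = 10.4; c'Δl = 16.09; W sinα = -5.5
Slice 2: Δl = 1.3/cos(-6.6°) = 1.309 m; N'_2 = 38·cos(-6.6°) − 9·1.309 = 26.0; c'Δl = 11.91; W sinα = -4.4
Slice 3: Δl = 2.8/cos5.8° = 2.814 m; N'_3 = 127·cos5.8° − 19·2.814 = 72.9; c'Δl = 25.61; W sinα = 12.8
Slice 4: Δl = 1.3/cos18.5° = 1.371 m; N'_4 = 70·cos18.5° − 7·1.371 = 56.8; c'Δl = 12.47; W sinα = 22.2
Slice 5: Δl = 2.0/cos29.4° = 2.296 m; N'_5 = 108·cos29.4° − 8·2.296 = 75.7; c'Δl = 20.89; W sinα = 53.0
Slice 6: Δl = 2.6/cos47.1° = 3.819 m; N'_6 = 81·cos47.1° − 13·3.819 = 5.5; c'Δl = 34.76; W sinα = 59.3
Σc'Δl = 121.7 kN/m; ΣN' = 247.2 kN/m; ΣW sinα = 137.6 kN/m
Resisting = 121.7 + 247.2·tan24.2° = 121.7 + 111.1 = 232.8 kN/m
FS = 232.8 / 137.6 = 1.693

FS = 1.69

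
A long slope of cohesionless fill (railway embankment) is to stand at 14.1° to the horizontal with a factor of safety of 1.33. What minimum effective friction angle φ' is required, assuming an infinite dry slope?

φ' = 18.5°

FS = tanφ'/tanβ ⇒ tanφ' = FS · tanβ = 1.33 · tan14.1° = 0.3341
φ' = arctan(0.3341) = 18.47°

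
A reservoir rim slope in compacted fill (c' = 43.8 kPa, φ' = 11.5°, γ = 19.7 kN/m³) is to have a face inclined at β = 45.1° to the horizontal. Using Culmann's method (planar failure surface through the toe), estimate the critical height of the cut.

H_c = 36.95 m

Culmann's analysis gives the critical failure plane at α_cr = (β + φ')/2 = (45.1 + 11.5)/2 = 28.3°, and the critical height
H_c = (4c'/γ) · sinβ cosφ' / [1 − cos(β − φ')]
    = (4·43.8/19.7) · sin45.1°·cos11.5° / [1 − cos(33.6°)]
    = 8.893 · 0.7083·0.9799 / [1 − 0.8329]
    = 8.893 · 0.6941 / 0.1671
    = 36.95 m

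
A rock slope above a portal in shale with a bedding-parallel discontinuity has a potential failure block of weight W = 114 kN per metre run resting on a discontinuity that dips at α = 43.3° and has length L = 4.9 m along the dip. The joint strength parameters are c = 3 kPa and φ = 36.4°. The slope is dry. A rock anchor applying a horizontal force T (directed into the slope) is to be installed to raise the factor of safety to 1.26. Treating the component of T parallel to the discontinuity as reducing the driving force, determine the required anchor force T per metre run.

Resolving forces along and normal to the sliding plane, with the horizontal anchor force T adding T·sinα to the effective normal force and T·cosα acting up the plane against the driving force:
FS = [cL + (W cosα + T sinα) tanφ] / [W sinα − T cosα]
Without the anchor: N' = 83.0 kN/m, driving T_d = 78.2 kN/m, resisting R = 3·4.9 + 83.0·tan36.4° = 75.9 kN/m, FS = 0.97.
Setting FS = 1.26 and solving for T:
1.26·(78.2 − T cos43.3°) = 75.9 + T sin43.3°·tan36.4°
T·(sin43.3°·tan36.4° + 1.26·cos43.3°) = 1.26·78.2 − 75.9
T·(0.6858·0.7373 + 1.26·0.7278) = 98.5 − 75.9 = 22.6
T·1.4226 = 22.6
T = 15.9 kN/m

T = 16 kN/m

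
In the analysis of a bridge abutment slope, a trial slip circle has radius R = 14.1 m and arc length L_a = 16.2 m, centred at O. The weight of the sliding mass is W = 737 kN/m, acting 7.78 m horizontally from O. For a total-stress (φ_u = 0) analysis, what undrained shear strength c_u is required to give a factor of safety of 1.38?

c_u = 34.6 kPa

FS = c_u·L_a·R / (W·d), so c_u = FS·W·d / (L_a·R).
c_u = 1.38·737·7.78 / (16.20·14.1) = 7912.7 / 228.42 = 34.64 kPa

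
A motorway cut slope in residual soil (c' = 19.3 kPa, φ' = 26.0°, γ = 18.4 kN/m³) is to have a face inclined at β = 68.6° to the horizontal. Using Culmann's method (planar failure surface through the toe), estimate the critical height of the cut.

H_c = 13.30 m

Culmann's analysis gives the critical failure plane at α_cr = (β + φ')/2 = (68.6 + 26.0)/2 = 47.3°, and the critical height
H_c = (4c'/γ) · sinβ cosφ' / [1 − cos(β − φ')]
    = (4·19.3/18.4) · sin68.6°·cos26.0° / [1 − cos(42.6°)]
    = 4.196 · 0.9311·0.8988 / [1 − 0.7361]
    = 4.196 · 0.8368 / 0.2639
    = 13.30 m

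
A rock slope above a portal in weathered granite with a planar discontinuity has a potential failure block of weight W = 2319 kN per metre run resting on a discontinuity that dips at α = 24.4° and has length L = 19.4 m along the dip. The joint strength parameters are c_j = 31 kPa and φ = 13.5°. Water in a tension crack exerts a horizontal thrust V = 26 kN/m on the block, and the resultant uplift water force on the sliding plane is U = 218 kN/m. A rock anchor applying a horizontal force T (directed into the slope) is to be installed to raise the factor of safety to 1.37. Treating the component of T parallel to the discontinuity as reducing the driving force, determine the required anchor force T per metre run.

Resolving forces along and normal to the sliding plane, with the horizontal anchor force T adding T·sinα to the effective normal force and T·cosα acting up the plane against the driving force:
FS = [c_jL + (W cosα − U − V sinα + T sinα) tanφ] / [W sinα + V cosα − T cosα]
Without the anchor: N' = 1883.1 kN/m, driving T_d = 981.7 kN/m, resisting R = 31·19.4 + 1883.1·tan13.5° = 1053.5 kN/m, FS = 1.07.
Setting FS = 1.37 and solving for T:
1.37·(981.7 − T cos24.4°) = 1053.5 + T sin24.4°·tan13.5°
T·(sin24.4°·tan13.5° + 1.37·cos24.4°) = 1.37·981.7 − 1053.5
T·(0.4131·0.2401 + 1.37·0.9107) = 1344.9 − 1053.5 = 291.4
T·1.3468 = 291.4
T = 216.3 kN/m

T = 216 kN/m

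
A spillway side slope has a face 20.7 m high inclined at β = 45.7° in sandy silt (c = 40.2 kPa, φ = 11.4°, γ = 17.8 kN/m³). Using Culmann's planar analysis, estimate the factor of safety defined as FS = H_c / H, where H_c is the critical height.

H_c = (4c/γ) · sinβ cosφ / [1 − cos(β − φ)]
    = (4·40.2/17.8) · sin45.7°·cos11.4° / [1 − cos34.3°]
    = 9.034 · 0.7016 / 0.1739 = 36.44 m
FS = H_c / H = 36.44 / 20.7 = 1.761

FS = 1.76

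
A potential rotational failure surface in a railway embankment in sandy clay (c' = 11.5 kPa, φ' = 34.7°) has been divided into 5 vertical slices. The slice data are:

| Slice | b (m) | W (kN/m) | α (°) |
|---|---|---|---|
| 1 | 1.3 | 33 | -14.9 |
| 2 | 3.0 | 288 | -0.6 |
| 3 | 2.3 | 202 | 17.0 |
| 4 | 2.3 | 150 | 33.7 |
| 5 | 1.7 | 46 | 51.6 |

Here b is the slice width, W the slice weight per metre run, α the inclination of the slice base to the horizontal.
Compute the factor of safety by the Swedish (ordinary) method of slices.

Ordinary method of slices: FS = Σ[c'·Δl_i + (W_i cosα_i)·tanφ'] / Σ W_i sinα_i, with Δl_i = b_i / cosα_i.
Slice 1: Δl = 1.3/cos(-14.9°) = 1.345 m; N'_1 = 33·cos(-14.9°) = 31.9; c'Δl = 15.47; W sinα = -8.5
Slice 2: Δl = 3.0/cos(-0.6°) = 3.000 m; N'_2 = 288·cos(-0.6°) = 288.0; c'Δl = 34.50; W sinα = -3.0
Slice 3: Δl = 2.3/cos17.0° = 2.405 m; N'_3 = 202·cos17.0° = 193.2; c'Δl = 27.66; W sinα = 59.1
Slice 4: Δl = 2.3/cos33.7° = 2.765 m; N'_4 = 150·cos33.7° = 124.8; c'Δl = 31.79; W sinα = 83.2
Slice 5: Δl = 1.7/cos51.6° = 2.737 m; N'_5 = 46·cos51.6° = 28.6; c'Δl = 31.47; W sinα = 36.0
Σc'Δl = 140.9 kN/m; ΣN' = 666.4 kN/m; ΣW sinα = 166.8 kN/m
Resisting = 140.9 + 666.4·tan34.7° = 140.9 + 461.4 = 602.3 kN/m
FS = 602.3 / 166.8 = 3.610

FS = 3.61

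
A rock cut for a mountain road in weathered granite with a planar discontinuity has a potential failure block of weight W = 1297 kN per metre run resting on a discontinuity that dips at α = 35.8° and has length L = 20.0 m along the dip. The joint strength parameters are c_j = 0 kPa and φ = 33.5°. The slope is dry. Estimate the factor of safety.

Resolving the block weight along and normal to the plane and applying the Mohr–Coulomb strength on the joint:
N' = W cosα = 1297·cos35.8° = 1051.9 kN/m
Driving force T = W sinα = 1297·sin35.8° = 758.7 kN/m
Resisting force R = c_j·L + N'·tanφ = 0·20.0 + 1051.9·tan33.5° = 0.0 + 696.3 = 696.3 kN/m
FS = R / T = 696.3 / 758.7 = 0.918

FS = 0.92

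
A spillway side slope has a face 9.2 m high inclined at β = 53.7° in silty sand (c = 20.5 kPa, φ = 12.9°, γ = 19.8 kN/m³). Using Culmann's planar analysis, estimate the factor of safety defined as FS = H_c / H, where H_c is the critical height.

H_c = (4c/γ) · sinβ cosφ / [1 − cos(β − φ)]
    = (4·20.5/19.8) · sin53.7°·cos12.9° / [1 − cos40.8°]
    = 4.141 · 0.7856 / 0.2430 = 13.39 m
FS = H_c / H = 13.39 / 9.2 = 1.455

FS = 1.46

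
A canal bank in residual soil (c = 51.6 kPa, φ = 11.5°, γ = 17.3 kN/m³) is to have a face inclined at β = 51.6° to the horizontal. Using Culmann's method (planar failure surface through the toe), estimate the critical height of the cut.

H_c = 38.98 m

Culmann's analysis gives the critical failure plane at α_cr = (β + φ)/2 = (51.6 + 11.5)/2 = 31.6°, and the critical height
H_c = (4c/γ) · sinβ cosφ / [1 − cos(β − φ)]
    = (4·51.6/17.3) · sin51.6°·cos11.5° / [1 − cos(40.1°)]
    = 11.931 · 0.7837·0.9799 / [1 − 0.7649]
    = 11.931 · 0.7680 / 0.2351
    = 38.98 m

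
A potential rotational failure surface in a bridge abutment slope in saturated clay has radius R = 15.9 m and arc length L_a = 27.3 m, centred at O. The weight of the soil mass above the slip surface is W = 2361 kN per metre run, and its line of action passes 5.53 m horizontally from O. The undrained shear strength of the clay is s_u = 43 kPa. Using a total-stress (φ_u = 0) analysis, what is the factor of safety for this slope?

Taking moments about the centre O, the resisting moment is provided by the undrained shear strength acting along the arc:
M_R = s_u·L_a·R = 43·27.30·15.9 = 18665.0 kN·m/m
M_D = W·d = 2361·5.53 = 13056.3 kN·m/m
FS = M_R / M_D = 18665.0 / 13056.3 = 1.430

FS = 1.43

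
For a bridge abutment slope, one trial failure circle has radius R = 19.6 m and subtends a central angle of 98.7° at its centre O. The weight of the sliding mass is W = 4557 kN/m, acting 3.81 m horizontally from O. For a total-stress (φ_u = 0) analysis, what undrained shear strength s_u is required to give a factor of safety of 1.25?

FS = s_u·L_a·R / (W·d), so s_u = FS·W·d / (L_a·R).
Arc length L_a = R·θ = 19.6·(98.7°·π/180) = 19.6·1.7226 = 33.76 m
s_u = 1.25·4557·3.81 / (33.76·19.6) = 21702.7 / 661.77 = 32.79 kPa

s_u = 32.8 kPa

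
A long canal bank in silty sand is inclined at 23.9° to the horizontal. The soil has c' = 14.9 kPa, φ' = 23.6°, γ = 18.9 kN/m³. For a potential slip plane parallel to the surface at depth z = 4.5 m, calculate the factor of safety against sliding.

FS = 1.46

For an infinite slope with a slip plane parallel to the surface (no pore pressure): FS = [c' + γz cos²β tanφ'] / [γz sinβ cosβ].
γz = 18.9·4.5 = 85.05 kN/m²
Numerator = 14.9 + 85.05·cos²23.9°·tan23.6° = 14.9 + 85.05·0.8359·0.4369 = 45.958 kPa
Denominator = 85.05·sin23.9°·cos23.9° = 85.05·0.4051·0.9143 = 31.503 kPa
FS = 45.958 / 31.503 = 1.459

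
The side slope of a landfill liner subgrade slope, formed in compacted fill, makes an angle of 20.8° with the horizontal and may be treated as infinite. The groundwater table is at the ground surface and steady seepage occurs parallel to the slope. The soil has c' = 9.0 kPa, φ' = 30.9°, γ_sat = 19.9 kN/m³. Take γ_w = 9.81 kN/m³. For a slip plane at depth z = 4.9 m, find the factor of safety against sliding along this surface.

With seepage parallel to the slope and the water table at the surface, the effective normal stress on the slip plane uses the buoyant unit weight γ' = γ_sat − γ_w while the driving shear stress uses γ_sat:
FS = [c' + γ' z cos²β tanφ'] / [γ_sat z sinβ cosβ]
γ' = 19.9 − 9.81 = 10.09 kN/m³
Numerator = 9.0 + 10.09·4.9·cos²20.8°·tan30.9° = 9.0 + 10.09·4.9·0.8739·0.5985 = 34.859 kPa
Denominator = 19.9·4.9·sin20.8°·cos20.8° = 19.9·4.9·0.3551·0.9348 = 32.370 kPa
FS = 34.859 / 32.370 = 1.077

FS = 1.08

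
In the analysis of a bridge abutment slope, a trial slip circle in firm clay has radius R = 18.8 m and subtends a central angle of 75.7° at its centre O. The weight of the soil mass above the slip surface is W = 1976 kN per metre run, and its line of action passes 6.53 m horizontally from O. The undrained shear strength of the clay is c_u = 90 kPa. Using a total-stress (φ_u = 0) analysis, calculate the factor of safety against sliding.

FS = 3.26

Taking moments about the centre O, the resisting moment is provided by the undrained shear strength acting along the arc:
Arc length L_a = R·θ = 18.8·(75.7°·π/180) = 18.8·1.3212 = 24.84 m
M_R = c_u·L_a·R = 90·24.84·18.8 = 42027.3 kN·m/m
M_D = W·d = 1976·6.53 = 12903.3 kN·m/m
FS = M_R / M_D = 42027.3 / 12903.3 = 3.257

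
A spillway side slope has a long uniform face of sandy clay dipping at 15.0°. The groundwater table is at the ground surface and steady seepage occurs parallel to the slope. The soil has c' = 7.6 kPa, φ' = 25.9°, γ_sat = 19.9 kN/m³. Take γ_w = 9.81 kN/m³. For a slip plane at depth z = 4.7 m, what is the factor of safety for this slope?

FS = 1.24

With seepage parallel to the slope and the water table at the surface, the effective normal stress on the slip plane uses the buoyant unit weight γ' = γ_sat − γ_w while the driving shear stress uses γ_sat:
FS = [c' + γ' z cos²β tanφ'] / [γ_sat z sinβ cosβ]
γ' = 19.9 − 9.81 = 10.09 kN/m³
Numerator = 7.6 + 10.09·4.7·cos²15.0°·tan25.9° = 7.6 + 10.09·4.7·0.9330·0.4856 = 29.085 kPa
Denominator = 19.9·4.7·sin15.0°·cos15.0° = 19.9·4.7·0.2588·0.9659 = 23.383 kPa
FS = 29.085 / 23.383 = 1.244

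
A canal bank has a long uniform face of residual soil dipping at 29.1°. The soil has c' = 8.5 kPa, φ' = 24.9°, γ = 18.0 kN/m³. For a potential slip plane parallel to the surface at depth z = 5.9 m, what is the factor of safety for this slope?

For an infinite slope with a slip plane parallel to the surface (no pore pressure): FS = [c' + γz cos²β tanφ'] / [γz sinβ cosβ].
γz = 18.0·5.9 = 106.20 kN/m²
Numerator = 8.5 + 106.20·cos²29.1°·tan24.9° = 8.5 + 106.20·0.7635·0.4642 = 46.137 kPa
Denominator = 106.20·sin29.1°·cos29.1° = 106.20·0.4863·0.8738 = 45.129 kPa
FS = 46.137 / 45.129 = 1.022

FS = 1.02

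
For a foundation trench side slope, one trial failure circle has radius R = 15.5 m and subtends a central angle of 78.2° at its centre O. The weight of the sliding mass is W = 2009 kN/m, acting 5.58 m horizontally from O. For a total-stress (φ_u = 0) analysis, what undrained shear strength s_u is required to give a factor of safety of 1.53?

s_u = 52.3 kPa

FS = s_u·L_a·R / (W·d), so s_u = FS·W·d / (L_a·R).
Arc length L_a = R·θ = 15.5·(78.2°·π/180) = 15.5·1.3648 = 21.16 m
s_u = 1.53·2009·5.58 / (21.16·15.5) = 17151.6 / 327.90 = 52.31 kPa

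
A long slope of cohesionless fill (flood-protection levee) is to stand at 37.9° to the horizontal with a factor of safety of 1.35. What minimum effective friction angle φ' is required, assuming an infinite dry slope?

φ' = 46.4°

FS = tanφ'/tanβ ⇒ tanφ' = FS · tanβ = 1.35 · tan37.9° = 1.0509
φ' = arctan(1.0509) = 46.42°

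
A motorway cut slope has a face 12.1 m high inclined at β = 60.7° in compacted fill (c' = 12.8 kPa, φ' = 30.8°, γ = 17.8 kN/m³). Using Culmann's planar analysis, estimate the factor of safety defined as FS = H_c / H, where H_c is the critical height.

FS = 1.34

H_c = (4c'/γ) · sinβ cosφ' / [1 − cos(β − φ')]
    = (4·12.8/17.8) · sin60.7°·cos30.8° / [1 − cos29.9°]
    = 2.876 · 0.7491 / 0.1331 = 16.19 m
FS = H_c / H = 16.19 / 12.1 = 1.338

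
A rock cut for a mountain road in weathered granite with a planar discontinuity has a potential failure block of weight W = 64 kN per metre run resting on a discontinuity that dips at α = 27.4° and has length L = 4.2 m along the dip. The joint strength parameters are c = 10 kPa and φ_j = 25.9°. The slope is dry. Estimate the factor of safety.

Resolving the block weight along and normal to the plane and applying the Mohr–Coulomb strength on the joint:
N' = W cosα = 64·cos27.4° = 56.8 kN/m
Driving force T = W sinα = 64·sin27.4° = 29.5 kN/m
Resisting force R = c·L + N'·tanφ_j = 10·4.2 + 56.8·tan25.9° = 42.0 + 27.6 = 69.6 kN/m
FS = R / T = 69.6 / 29.5 = 2.363

FS = 2.36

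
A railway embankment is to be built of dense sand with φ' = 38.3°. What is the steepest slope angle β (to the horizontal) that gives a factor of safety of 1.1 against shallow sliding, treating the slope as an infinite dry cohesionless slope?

For an infinite dry cohesionless slope FS = tanφ'/tanβ, so tanβ = tanφ' / FS.
tanβ = tan38.3° / 1.1 = 0.7898 / 1.1 = 0.7180
β = arctan(0.7180) = 35.68°

β = 35.7°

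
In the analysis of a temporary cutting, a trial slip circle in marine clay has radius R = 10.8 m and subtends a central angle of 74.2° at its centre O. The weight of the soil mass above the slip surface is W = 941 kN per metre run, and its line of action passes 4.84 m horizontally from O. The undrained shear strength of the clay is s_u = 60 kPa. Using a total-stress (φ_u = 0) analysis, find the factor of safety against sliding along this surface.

Taking moments about the centre O, the resisting moment is provided by the undrained shear strength acting along the arc:
Arc length L_a = R·θ = 10.8·(74.2°·π/180) = 10.8·1.2950 = 13.99 m
M_R = s_u·L_a·R = 60·13.99·10.8 = 9063.2 kN·m/m
M_D = W·d = 941·4.84 = 4554.4 kN·m/m
FS = M_R / M_D = 9063.2 / 4554.4 = 1.990

FS = 1.99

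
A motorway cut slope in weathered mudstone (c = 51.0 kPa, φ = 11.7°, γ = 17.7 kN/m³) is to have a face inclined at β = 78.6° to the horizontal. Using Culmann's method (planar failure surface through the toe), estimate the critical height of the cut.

Culmann's analysis gives the critical failure plane at α_cr = (β + φ)/2 = (78.6 + 11.7)/2 = 45.1°, and the critical height
H_c = (4c/γ) · sinβ cosφ / [1 − cos(β − φ)]
    = (4·51.0/17.7) · sin78.6°·cos11.7° / [1 − cos(66.9°)]
    = 11.525 · 0.9803·0.9792 / [1 − 0.3923]
    = 11.525 · 0.9599 / 0.6077
    = 18.21 m

H_c = 18.21 m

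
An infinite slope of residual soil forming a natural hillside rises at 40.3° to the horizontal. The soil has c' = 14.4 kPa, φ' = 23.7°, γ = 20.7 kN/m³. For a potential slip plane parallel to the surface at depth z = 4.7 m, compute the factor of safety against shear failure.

For an infinite slope with a slip plane parallel to the surface (no pore pressure): FS = [c' + γz cos²β tanφ'] / [γz sinβ cosβ].
γz = 20.7·4.7 = 97.29 kN/m²
Numerator = 14.4 + 97.29·cos²40.3°·tan23.7° = 14.4 + 97.29·0.5817·0.4390 = 39.241 kPa
Denominator = 97.29·sin40.3°·cos40.3° = 97.29·0.6468·0.7627 = 47.992 kPa
FS = 39.241 / 47.992 = 0.818

FS = 0.82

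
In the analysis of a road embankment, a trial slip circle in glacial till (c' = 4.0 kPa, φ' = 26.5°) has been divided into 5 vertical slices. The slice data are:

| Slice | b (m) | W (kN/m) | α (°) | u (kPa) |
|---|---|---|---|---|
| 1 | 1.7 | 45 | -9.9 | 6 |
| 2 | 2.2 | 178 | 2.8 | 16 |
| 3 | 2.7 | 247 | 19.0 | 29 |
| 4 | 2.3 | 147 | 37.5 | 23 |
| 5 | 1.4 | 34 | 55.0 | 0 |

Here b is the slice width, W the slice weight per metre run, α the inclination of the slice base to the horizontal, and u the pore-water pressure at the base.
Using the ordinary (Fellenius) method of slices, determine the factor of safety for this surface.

FS = 1.24

Ordinary method of slices: FS = Σ[c'·Δl_i + (W_i cosα_i − u_i·Δl_i)·tanφ'] / Σ W_i sinα_i, with Δl_i = b_i / cosα_i.
Slice 1: Δl = 1.7/cos(-9.9°) = 1.726 m; N'_1 = 45·cos(-9.9°) − 6·1.726 = 34.0; c'Δl = 6.90; W sinα = -7.7
Slice 2: Δl = 2.2/cos2.8° = 2.203 m; N'_2 = 178·cos2.8° − 16·2.203 = 142.5; c'Δl = 8.81; W sinα = 8.7
Slice 3: Δl = 2.7/cos19.0° = 2.856 m; N'_3 = 247·cos19.0° − 29·2.856 = 150.7; c'Δl = 11.42; W sinα = 80.4
Slice 4: Δl = 2.3/cos37.5° = 2.899 m; N'_4 = 147·cos37.5° − 23·2.899 = 49.9; c'Δl = 11.60; W sinα = 89.5
Slice 5: Δl = 1.4/cos55.0° = 2.441 m; N'_5 = 34·cos55.0° − 0·2.441 = 19.5; c'Δl = 9.76; W sinα = 27.9
Σc'Δl = 48.5 kN/m; ΣN' = 396.7 kN/m; ΣW sinα = 198.7 kN/m
Resisting = 48.5 + 396.7·tan26.5° = 48.5 + 197.8 = 246.3 kN/m
FS = 246.3 / 198.7 = 1.239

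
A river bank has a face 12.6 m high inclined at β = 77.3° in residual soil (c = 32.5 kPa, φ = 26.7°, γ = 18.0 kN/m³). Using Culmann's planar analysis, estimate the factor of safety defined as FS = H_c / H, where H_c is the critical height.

FS = 1.37

H_c = (4c/γ) · sinβ cosφ / [1 − cos(β − φ)]
    = (4·32.5/18.0) · sin77.3°·cos26.7° / [1 − cos50.6°]
    = 7.222 · 0.8715 / 0.3653 = 17.23 m
FS = H_c / H = 17.23 / 12.6 = 1.368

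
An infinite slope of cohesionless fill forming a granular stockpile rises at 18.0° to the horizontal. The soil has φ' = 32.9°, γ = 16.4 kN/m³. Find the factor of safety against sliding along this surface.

FS = 1.99

For a dry cohesionless infinite slope the factor of safety is FS = tanφ' / tanβ.
FS = tan32.9° / tan18.0° = 0.6469 / 0.3249 = 1.991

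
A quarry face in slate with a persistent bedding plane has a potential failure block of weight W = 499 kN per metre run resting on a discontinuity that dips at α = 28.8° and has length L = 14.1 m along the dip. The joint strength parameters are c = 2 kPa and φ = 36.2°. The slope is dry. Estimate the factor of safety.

Resolving the block weight along and normal to the plane and applying the Mohr–Coulomb strength on the joint:
N' = W cosα = 499·cos28.8° = 437.3 kN/m
Driving force T = W sinα = 499·sin28.8° = 240.4 kN/m
Resisting force R = c·L + N'·tanφ = 2·14.1 + 437.3·tan36.2° = 28.2 + 320.0 = 348.2 kN/m
FS = R / T = 348.2 / 240.4 = 1.449

FS = 1.45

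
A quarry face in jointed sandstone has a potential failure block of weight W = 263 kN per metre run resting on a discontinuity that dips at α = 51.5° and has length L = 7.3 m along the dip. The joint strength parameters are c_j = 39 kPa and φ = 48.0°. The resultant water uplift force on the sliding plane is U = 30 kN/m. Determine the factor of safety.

FS = 2.10

Resolving the block weight along and normal to the plane and applying the Mohr–Coulomb strength on the joint:
N' = W cosα − U = 263·cos51.5° − 30 = 133.7 kN/m
Driving force T = W sinα = 263·sin51.5° = 205.8 kN/m
Resisting force R = c_j·L + N'·tanφ = 39·7.3 + 133.7·tan48.0° = 284.7 + 148.5 = 433.2 kN/m
FS = R / T = 433.2 / 205.8 = 2.105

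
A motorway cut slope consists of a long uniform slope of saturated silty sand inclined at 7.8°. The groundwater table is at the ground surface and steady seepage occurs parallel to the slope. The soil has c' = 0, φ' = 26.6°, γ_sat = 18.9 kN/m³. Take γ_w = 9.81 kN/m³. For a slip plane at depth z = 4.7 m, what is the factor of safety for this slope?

FS = 1.76

With seepage parallel to the slope and the water table at the surface, the effective normal stress on the slip plane uses the buoyant unit weight γ' = γ_sat − γ_w while the driving shear stress uses γ_sat:
FS = [c' + γ' z cos²β tanφ'] / [γ_sat z sinβ cosβ]
(For c' = 0 this reduces to FS = (γ'/γ_sat)·tanφ'/tanβ.)
γ' = 18.9 − 9.81 = 9.09 kN/m³
Numerator = 0.0 + 9.09·4.7·cos²7.8°·tan26.6° = 0.0 + 9.09·4.7·0.9816·0.5008 = 21.000 kPa
Denominator = 18.9·4.7·sin7.8°·cos7.8° = 18.9·4.7·0.1357·0.9907 = 11.944 kPa
FS = 21.000 / 11.944 = 1.758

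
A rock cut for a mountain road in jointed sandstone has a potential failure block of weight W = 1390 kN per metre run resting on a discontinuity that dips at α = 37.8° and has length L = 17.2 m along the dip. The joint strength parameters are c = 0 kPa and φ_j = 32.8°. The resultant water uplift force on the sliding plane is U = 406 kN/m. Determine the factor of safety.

Resolving the block weight along and normal to the plane and applying the Mohr–Coulomb strength on the joint:
N' = W cosα − U = 1390·cos37.8° − 406 = 692.3 kN/m
Driving force T = W sinα = 1390·sin37.8° = 851.9 kN/m
Resisting force R = c·L + N'·tanφ_j = 0·17.2 + 692.3·tan32.8° = 0.0 + 446.2 = 446.2 kN/m
FS = R / T = 446.2 / 851.9 = 0.524

FS = 0.52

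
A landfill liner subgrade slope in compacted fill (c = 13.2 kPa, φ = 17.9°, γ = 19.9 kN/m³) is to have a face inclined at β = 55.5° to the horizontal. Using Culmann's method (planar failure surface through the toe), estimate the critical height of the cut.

H_c = 10.02 m

Culmann's analysis gives the critical failure plane at α_cr = (β + φ)/2 = (55.5 + 17.9)/2 = 36.7°, and the critical height
H_c = (4c/γ) · sinβ cosφ / [1 − cos(β − φ)]
    = (4·13.2/19.9) · sin55.5°·cos17.9° / [1 − cos(37.6°)]
    = 2.653 · 0.8241·0.9516 / [1 − 0.7923]
    = 2.653 · 0.7842 / 0.2077
    = 10.02 m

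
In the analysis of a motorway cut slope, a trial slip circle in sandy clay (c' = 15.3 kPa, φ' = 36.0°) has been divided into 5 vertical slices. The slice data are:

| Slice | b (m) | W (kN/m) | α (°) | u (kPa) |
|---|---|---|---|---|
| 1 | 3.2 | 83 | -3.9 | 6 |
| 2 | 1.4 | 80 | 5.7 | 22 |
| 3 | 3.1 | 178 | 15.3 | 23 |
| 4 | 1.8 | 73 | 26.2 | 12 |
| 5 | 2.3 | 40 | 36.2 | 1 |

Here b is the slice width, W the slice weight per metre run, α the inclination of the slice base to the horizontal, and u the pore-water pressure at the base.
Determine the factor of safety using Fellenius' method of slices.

FS = 3.79

Ordinary method of slices: FS = Σ[c'·Δl_i + (W_i cosα_i − u_i·Δl_i)·tanφ'] / Σ W_i sinα_i, with Δl_i = b_i / cosα_i.
Slice 1: Δl = 3.2/cos(-3.9°) = 3.207 m; N'_1 = 83·cos(-3.9°) − 6·3.207 = 63.6; c'Δl = 49.07; W sinα = -5.6
Slice 2: Δl = 1.4/cos5.7° = 1.407 m; N'_2 = 80·cos5.7° − 22·1.407 = 48.7; c'Δl = 21.53; W sinα = 7.9
Slice 3: Δl = 3.1/cos15.3° = 3.214 m; N'_3 = 178·cos15.3° − 23·3.214 = 97.8; c'Δl = 49.17; W sinα = 47.0
Slice 4: Δl = 1.8/cos26.2° = 2.006 m; N'_4 = 73·cos26.2° − 12·2.006 = 41.4; c'Δl = 30.69; W sinα = 32.2
Slice 5: Δl = 2.3/cos36.2° = 2.850 m; N'_5 = 40·cos36.2° − 1·2.850 = 29.4; c'Δl = 43.61; W sinα = 23.6
Σc'Δl = 194.1 kN/m; ΣN' = 280.8 kN/m; ΣW sinα = 105.1 kN/m
Resisting = 194.1 + 280.8·tan36.0° = 194.1 + 204.0 = 398.1 kN/m
FS = 398.1 / 105.1 = 3.787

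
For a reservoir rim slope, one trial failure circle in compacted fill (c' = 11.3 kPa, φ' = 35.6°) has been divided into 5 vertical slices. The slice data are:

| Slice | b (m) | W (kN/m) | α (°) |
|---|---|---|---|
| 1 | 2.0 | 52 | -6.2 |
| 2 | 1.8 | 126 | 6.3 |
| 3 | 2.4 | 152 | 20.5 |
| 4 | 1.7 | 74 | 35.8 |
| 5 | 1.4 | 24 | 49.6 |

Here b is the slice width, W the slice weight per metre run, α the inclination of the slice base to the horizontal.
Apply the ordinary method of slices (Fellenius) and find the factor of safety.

Ordinary method of slices: FS = Σ[c'·Δl_i + (W_i cosα_i)·tanφ'] / Σ W_i sinα_i, with Δl_i = b_i / cosα_i.
Slice 1: Δl = 2.0/cos(-6.2°) = 2.012 m; N'_1 = 52·cos(-6.2°) = 51.7; c'Δl = 22.73; W sinα = -5.6
Slice 2: Δl = 1.8/cos6.3° = 1.811 m; N'_2 = 126·cos6.3° = 125.2; c'Δl = 20.46; W sinα = 13.8
Slice 3: Δl = 2.4/cos20.5° = 2.562 m; N'_3 = 152·cos20.5° = 142.4; c'Δl = 28.95; W sinα = 53.2
Slice 4: Δl = 1.7/cos35.8° = 2.096 m; N'_4 = 74·cos35.8° = 60.0; c'Δl = 23.68; W sinα = 43.3
Slice 5: Δl = 1.4/cos49.6° = 2.160 m; N'_5 = 24·cos49.6° = 15.6; c'Δl = 24.41; W sinα = 18.3
Σc'Δl = 120.2 kN/m; ΣN' = 394.9 kN/m; ΣW sinα = 123.0 kN/m
Resisting = 120.2 + 394.9·tan35.6° = 120.2 + 282.7 = 403.0 kN/m
FS = 403.0 / 123.0 = 3.276

FS = 3.28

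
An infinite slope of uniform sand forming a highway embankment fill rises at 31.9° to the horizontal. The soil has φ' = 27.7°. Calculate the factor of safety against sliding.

For a dry cohesionless infinite slope the factor of safety is FS = tanφ' / tanβ.
FS = tan27.7° / tan31.9° = 0.5250 / 0.6224 = 0.843

FS = 0.84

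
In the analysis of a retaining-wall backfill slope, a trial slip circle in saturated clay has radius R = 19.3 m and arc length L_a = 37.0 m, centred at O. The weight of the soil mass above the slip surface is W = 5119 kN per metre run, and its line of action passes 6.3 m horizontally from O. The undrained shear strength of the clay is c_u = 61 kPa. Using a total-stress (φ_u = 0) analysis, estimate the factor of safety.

FS = 1.35

Taking moments about the centre O, the resisting moment is provided by the undrained shear strength acting along the arc:
M_R = c_u·L_a·R = 61·37.00·19.3 = 43560.1 kN·m/m
M_D = W·d = 5119·6.3 = 32249.7 kN·m/m
FS = M_R / M_D = 43560.1 / 32249.7 = 1.351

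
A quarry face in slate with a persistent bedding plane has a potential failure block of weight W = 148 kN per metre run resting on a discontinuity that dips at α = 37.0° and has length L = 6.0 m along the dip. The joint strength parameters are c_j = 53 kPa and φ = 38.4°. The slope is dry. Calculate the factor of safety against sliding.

Resolving the block weight along and normal to the plane and applying the Mohr–Coulomb strength on the joint:
N' = W cosα = 148·cos37.0° = 118.2 kN/m
Driving force T = W sinα = 148·sin37.0° = 89.1 kN/m
Resisting force R = c_j·L + N'·tanφ = 53·6.0 + 118.2·tan38.4° = 318.0 + 93.7 = 411.7 kN/m
FS = R / T = 411.7 / 89.1 = 4.622

FS = 4.62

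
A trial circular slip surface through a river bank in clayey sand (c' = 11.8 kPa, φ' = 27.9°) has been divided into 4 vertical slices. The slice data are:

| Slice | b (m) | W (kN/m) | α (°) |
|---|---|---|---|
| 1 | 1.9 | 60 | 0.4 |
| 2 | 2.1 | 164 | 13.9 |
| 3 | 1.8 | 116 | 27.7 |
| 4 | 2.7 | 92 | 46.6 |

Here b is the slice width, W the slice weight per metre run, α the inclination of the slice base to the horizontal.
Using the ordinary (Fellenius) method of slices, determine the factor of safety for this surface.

Ordinary method of slices: FS = Σ[c'·Δl_i + (W_i cosα_i)·tanφ'] / Σ W_i sinα_i, with Δl_i = b_i / cosα_i.
Slice 1: Δl = 1.9/cos0.4° = 1.900 m; N'_1 = 60·cos0.4° = 60.0; c'Δl = 22.42; W sinα = 0.4
Slice 2: Δl = 2.1/cos13.9° = 2.163 m; N'_2 = 164·cos13.9° = 159.2; c'Δl = 25.53; W sinα = 39.4
Slice 3: Δl = 1.8/cos27.7° = 2.033 m; N'_3 = 116·cos27.7° = 102.7; c'Δl = 23.99; W sinα = 53.9
Slice 4: Δl = 2.7/cos46.6° = 3.930 m; N'_4 = 92·cos46.6° = 63.2; c'Δl = 46.37; W sinα = 66.8
Σc'Δl = 118.3 kN/m; ΣN' = 385.1 kN/m; ΣW sinα = 160.6 kN/m
Resisting = 118.3 + 385.1·tan27.9° = 118.3 + 203.9 = 322.2 kN/m
FS = 322.2 / 160.6 = 2.007

FS = 2.01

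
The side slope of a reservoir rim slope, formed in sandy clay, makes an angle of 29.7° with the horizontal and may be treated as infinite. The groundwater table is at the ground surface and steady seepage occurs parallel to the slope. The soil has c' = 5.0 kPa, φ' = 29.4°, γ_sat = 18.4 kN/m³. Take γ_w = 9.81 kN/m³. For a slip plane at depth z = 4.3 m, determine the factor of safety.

FS = 0.61

With seepage parallel to the slope and the water table at the surface, the effective normal stress on the slip plane uses the buoyant unit weight γ' = γ_sat − γ_w while the driving shear stress uses γ_sat:
FS = [c' + γ' z cos²β tanφ'] / [γ_sat z sinβ cosβ]
γ' = 18.4 − 9.81 = 8.59 kN/m³
Numerator = 5.0 + 8.59·4.3·cos²29.7°·tan29.4° = 5.0 + 8.59·4.3·0.7545·0.5635 = 20.704 kPa
Denominator = 18.4·4.3·sin29.7°·cos29.7° = 18.4·4.3·0.4955·0.8686 = 34.051 kPa
FS = 20.704 / 34.051 = 0.608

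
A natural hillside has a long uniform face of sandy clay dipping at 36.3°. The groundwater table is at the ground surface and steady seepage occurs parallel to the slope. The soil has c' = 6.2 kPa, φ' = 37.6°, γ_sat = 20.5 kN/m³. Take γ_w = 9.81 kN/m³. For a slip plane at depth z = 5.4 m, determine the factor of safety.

FS = 0.66

With seepage parallel to the slope and the water table at the surface, the effective normal stress on the slip plane uses the buoyant unit weight γ' = γ_sat − γ_w while the driving shear stress uses γ_sat:
FS = [c' + γ' z cos²β tanφ'] / [γ_sat z sinβ cosβ]
γ' = 20.5 − 9.81 = 10.69 kN/m³
Numerator = 6.2 + 10.69·5.4·cos²36.3°·tan37.6° = 6.2 + 10.69·5.4·0.6495·0.7701 = 35.074 kPa
Denominator = 20.5·5.4·sin36.3°·cos36.3° = 20.5·5.4·0.5920·0.8059 = 52.817 kPa
FS = 35.074 / 52.817 = 0.664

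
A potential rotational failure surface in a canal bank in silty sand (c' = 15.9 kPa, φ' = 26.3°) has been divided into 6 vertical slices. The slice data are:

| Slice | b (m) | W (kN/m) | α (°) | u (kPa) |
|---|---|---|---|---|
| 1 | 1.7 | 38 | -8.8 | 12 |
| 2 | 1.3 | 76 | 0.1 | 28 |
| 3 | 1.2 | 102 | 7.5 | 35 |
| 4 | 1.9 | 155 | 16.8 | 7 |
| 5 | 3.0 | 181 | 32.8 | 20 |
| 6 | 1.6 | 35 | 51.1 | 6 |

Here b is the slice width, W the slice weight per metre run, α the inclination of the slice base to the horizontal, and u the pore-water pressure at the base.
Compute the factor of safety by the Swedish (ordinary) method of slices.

FS = 2.04

Ordinary method of slices: FS = Σ[c'·Δl_i + (W_i cosα_i − u_i·Δl_i)·tanφ'] / Σ W_i sinα_i, with Δl_i = b_i / cosα_i.
Slice 1: Δl = 1.7/cos(-8.8°) = 1.720 m; N'_1 = 38·cos(-8.8°) − 12·1.720 = 16.9; c'Δl = 27.35; W sinα = -5.8
Slice 2: Δl = 1.3/cos0.1° = 1.300 m; N'_2 = 76·cos0.1° − 28·1.300 = 39.6; c'Δl = 20.67; W sinα = 0.1
Slice 3: Δl = 1.2/cos7.5° = 1.210 m; N'_3 = 102·cos7.5° − 35·1.210 = 58.8; c'Δl = 19.24; W sinα = 13.3
Slice 4: Δl = 1.9/cos16.8° = 1.985 m; N'_4 = 155·cos16.8° − 7·1.985 = 134.5; c'Δl = 31.56; W sinα = 44.8
Slice 5: Δl = 3.0/cos32.8° = 3.569 m; N'_5 = 181·cos32.8° − 20·3.569 = 80.8; c'Δl = 56.75; W sinα = 98.0
Slice 6: Δl = 1.6/cos51.1° = 2.548 m; N'_6 = 35·cos51.1° − 6·2.548 = 6.7; c'Δl = 40.51; W sinα = 27.2
Σc'Δl = 196.1 kN/m; ΣN' = 337.2 kN/m; ΣW sinα = 177.7 kN/m
Resisting = 196.1 + 337.2·tan26.3° = 196.1 + 166.7 = 362.7 kN/m
FS = 362.7 / 177.7 = 2.041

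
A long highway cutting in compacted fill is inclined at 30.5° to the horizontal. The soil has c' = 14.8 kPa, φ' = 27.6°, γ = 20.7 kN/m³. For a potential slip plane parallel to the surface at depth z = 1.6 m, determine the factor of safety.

FS = 1.91

For an infinite slope with a slip plane parallel to the surface (no pore pressure): FS = [c' + γz cos²β tanφ'] / [γz sinβ cosβ].
γz = 20.7·1.6 = 33.12 kN/m²
Numerator = 14.8 + 33.12·cos²30.5°·tan27.6° = 14.8 + 33.12·0.7424·0.5228 = 27.655 kPa
Denominator = 33.12·sin30.5°·cos30.5° = 33.12·0.5075·0.8616 = 14.484 kPa
FS = 27.655 / 14.484 = 1.909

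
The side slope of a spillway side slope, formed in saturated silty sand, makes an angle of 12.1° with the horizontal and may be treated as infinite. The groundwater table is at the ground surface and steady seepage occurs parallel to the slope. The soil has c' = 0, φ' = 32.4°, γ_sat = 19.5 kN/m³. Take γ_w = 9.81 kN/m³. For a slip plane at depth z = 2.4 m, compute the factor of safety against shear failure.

FS = 1.47

With seepage parallel to the slope and the water table at the surface, the effective normal stress on the slip plane uses the buoyant unit weight γ' = γ_sat − γ_w while the driving shear stress uses γ_sat:
FS = [c' + γ' z cos²β tanφ'] / [γ_sat z sinβ cosβ]
(For c' = 0 this reduces to FS = (γ'/γ_sat)·tanφ'/tanβ.)
γ' = 19.5 − 9.81 = 9.69 kN/m³
Numerator = 0.0 + 9.69·2.4·cos²12.1°·tan32.4° = 0.0 + 9.69·2.4·0.9561·0.6346 = 14.110 kPa
Denominator = 19.5·2.4·sin12.1°·cos12.1° = 19.5·2.4·0.2096·0.9778 = 9.592 kPa
FS = 14.110 / 9.592 = 1.471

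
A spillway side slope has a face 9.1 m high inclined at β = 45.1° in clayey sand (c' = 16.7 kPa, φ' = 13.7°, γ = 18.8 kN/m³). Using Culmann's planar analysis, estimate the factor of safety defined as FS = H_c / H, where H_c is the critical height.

H_c = (4c'/γ) · sinβ cosφ' / [1 − cos(β − φ')]
    = (4·16.7/18.8) · sin45.1°·cos13.7° / [1 − cos31.4°]
    = 3.553 · 0.6882 / 0.1464 = 16.70 m
FS = H_c / H = 16.70 / 9.1 = 1.835

FS = 1.83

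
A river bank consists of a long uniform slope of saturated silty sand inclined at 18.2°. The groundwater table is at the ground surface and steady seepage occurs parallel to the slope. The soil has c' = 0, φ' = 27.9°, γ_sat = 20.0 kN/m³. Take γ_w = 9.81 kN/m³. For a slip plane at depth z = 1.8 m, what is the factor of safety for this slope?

With seepage parallel to the slope and the water table at the surface, the effective normal stress on the slip plane uses the buoyant unit weight γ' = γ_sat − γ_w while the driving shear stress uses γ_sat:
FS = [c' + γ' z cos²β tanφ'] / [γ_sat z sinβ cosβ]
(For c' = 0 this reduces to FS = (γ'/γ_sat)·tanφ'/tanβ.)
γ' = 20.0 − 9.81 = 10.19 kN/m³
Numerator = 0.0 + 10.19·1.8·cos²18.2°·tan27.9° = 0.0 + 10.19·1.8·0.9024·0.5295 = 8.764 kPa
Denominator = 20.0·1.8·sin18.2°·cos18.2° = 20.0·1.8·0.3123·0.9500 = 10.682 kPa
FS = 8.764 / 10.682 = 0.820

FS = 0.82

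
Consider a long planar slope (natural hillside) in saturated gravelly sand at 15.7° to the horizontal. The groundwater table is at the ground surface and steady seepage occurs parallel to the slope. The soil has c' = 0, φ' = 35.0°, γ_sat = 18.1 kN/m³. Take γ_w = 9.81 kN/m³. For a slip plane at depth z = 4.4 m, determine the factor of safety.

With seepage parallel to the slope and the water table at the surface, the effective normal stress on the slip plane uses the buoyant unit weight γ' = γ_sat − γ_w while the driving shear stress uses γ_sat:
FS = [c' + γ' z cos²β tanφ'] / [γ_sat z sinβ cosβ]
(For c' = 0 this reduces to FS = (γ'/γ_sat)·tanφ'/tanβ.)
γ' = 18.1 − 9.81 = 8.29 kN/m³
Numerator = 0.0 + 8.29·4.4·cos²15.7°·tan35.0° = 0.0 + 8.29·4.4·0.9268·0.7002 = 23.671 kPa
Denominator = 18.1·4.4·sin15.7°·cos15.7° = 18.1·4.4·0.2706·0.9627 = 20.747 kPa
FS = 23.671 / 20.747 = 1.141

FS = 1.14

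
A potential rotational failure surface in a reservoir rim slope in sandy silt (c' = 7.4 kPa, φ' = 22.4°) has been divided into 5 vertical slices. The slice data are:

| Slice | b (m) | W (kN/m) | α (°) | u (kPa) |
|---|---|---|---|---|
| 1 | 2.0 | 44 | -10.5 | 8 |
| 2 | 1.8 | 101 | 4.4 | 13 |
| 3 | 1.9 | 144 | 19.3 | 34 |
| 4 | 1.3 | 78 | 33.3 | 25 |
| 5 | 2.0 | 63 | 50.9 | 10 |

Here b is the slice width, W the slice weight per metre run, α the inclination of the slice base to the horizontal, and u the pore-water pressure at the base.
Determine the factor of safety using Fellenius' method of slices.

Ordinary method of slices: FS = Σ[c'·Δl_i + (W_i cosα_i − u_i·Δl_i)·tanφ'] / Σ W_i sinα_i, with Δl_i = b_i / cosα_i.
Slice 1: Δl = 2.0/cos(-10.5°) = 2.034 m; N'_1 = 44·cos(-10.5°) − 8·2.034 = 27.0; c'Δl = 15.05; W sinα = -8.0
Slice 2: Δl = 1.8/cos4.4° = 1.805 m; N'_2 = 101·cos4.4° − 13·1.805 = 77.2; c'Δl = 13.36; W sinα = 7.7
Slice 3: Δl = 1.9/cos19.3° = 2.013 m; N'_3 = 144·cos19.3° − 34·2.013 = 67.5; c'Δl = 14.90; W sinα = 47.6
Slice 4: Δl = 1.3/cos33.3° = 1.555 m; N'_4 = 78·cos33.3° − 25·1.555 = 26.3; c'Δl = 11.51; W sinα = 42.8
Slice 5: Δl = 2.0/cos50.9° = 3.171 m; N'_5 = 63·cos50.9° − 10·3.171 = 8.0; c'Δl = 23.47; W sinα = 48.9
Σc'Δl = 78.3 kN/m; ΣN' = 206.0 kN/m; ΣW sinα = 139.0 kN/m
Resisting = 78.3 + 206.0·tan22.4° = 78.3 + 84.9 = 163.2 kN/m
FS = 163.2 / 139.0 = 1.174

FS = 1.17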